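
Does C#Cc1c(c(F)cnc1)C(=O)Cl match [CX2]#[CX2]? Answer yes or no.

The pattern [CX2]#[CX2] describes a carbon-carbon triple bond — an alkyne.
The molecule carries an ethynyl group (-C#CH), whose atoms satisfy every constraint of the query, so the pattern matches.

Yes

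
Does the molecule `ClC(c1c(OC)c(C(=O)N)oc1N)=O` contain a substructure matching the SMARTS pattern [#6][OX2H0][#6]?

The pattern [#6][OX2H0][#6] describes an aliphatic oxygen bridging two carbons with no H on the oxygen — an ether.
The molecule carries a methoxy ether (-OCH3), whose atoms satisfy every constraint of the query, so the pattern matches.

Yes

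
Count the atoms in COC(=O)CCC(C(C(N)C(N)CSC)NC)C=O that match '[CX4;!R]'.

10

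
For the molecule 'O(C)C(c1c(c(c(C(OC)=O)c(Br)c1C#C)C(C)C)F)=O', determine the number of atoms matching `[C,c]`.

15

The query [C,c] means: comma = OR; matches aliphatic or aromatic carbon — same as #6.
Check the 21 heavy atoms by environment: 6× c (aromatic) → match; 9× C → match; 4× O → no; 1× F → no; 1× Br → no.
Summing the matching environments: 6 + 9 = 15 matching atoms.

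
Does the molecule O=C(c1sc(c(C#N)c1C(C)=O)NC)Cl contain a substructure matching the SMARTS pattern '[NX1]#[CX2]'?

The pattern [NX1]#[CX2] describes a nitrogen triple-bonded to a two-connected carbon — a nitrile.
The molecule carries a nitrile (-C#N), whose atoms satisfy every constraint of the query, so the pattern matches.

Yes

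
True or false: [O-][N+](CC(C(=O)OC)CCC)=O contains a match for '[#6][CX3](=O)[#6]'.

The pattern [#6][CX3](=O)[#6] describes a carbonyl carbon (no H) flanked by two carbons — a ketone.
The closest candidate here is a methyl-ester group (-C(=O)OCH3), but one neighbour of the carbonyl carbon is O, not C. No other fragment satisfies the full query, so there is no match.

False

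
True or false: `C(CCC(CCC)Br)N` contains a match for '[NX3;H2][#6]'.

The pattern [NX3;H2][#6] describes a trivalent nitrogen with two H attached to carbon — a primary amine.
The molecule carries a primary amino group (-NH2), whose atoms satisfy every constraint of the query, so the pattern matches.

True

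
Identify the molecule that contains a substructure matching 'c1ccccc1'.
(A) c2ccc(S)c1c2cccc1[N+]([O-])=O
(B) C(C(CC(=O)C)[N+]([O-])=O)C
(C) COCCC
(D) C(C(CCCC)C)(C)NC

A

c1ccccc1 describes six aromatic carbons in a ring (a benzene ring).
(A) contains the required atom environment, so the pattern matches.
(B) has a methyl group (-CH3) but no six-membered all-carbon aromatic ring is present.
(C) has a methyl group (-CH3) but no six-membered all-carbon aromatic ring is present.
(D) has a methyl group (-CH3) but no six-membered all-carbon aromatic ring is present.
So the answer is (A).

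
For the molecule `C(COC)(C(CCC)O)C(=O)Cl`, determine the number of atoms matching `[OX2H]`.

1

The query [OX2H] means: aliphatic oxygen with two connections, one of which is H — an -OH oxygen.
Check the 12 heavy atoms by environment: 3× C (H2, X4) → no; 2× C (H1, X4) → no; 1× O (H1, X2) → match; 2× C (H3, X4) → no; 1× C (H0, X3) → no; 1× O (H0, X1) → no; 1× Cl (H0, X1) → no; 1× O (H0, X2) → no.
That gives 1 matching atom.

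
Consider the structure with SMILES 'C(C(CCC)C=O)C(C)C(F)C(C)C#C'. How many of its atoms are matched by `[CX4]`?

The query [CX4] means: C with X4: aliphatic carbon with exactly 4 total connections (bonds + H).
Check the 15 heavy atoms by environment: 10× C (X4) → match; 2× C (X2) → no; 1× F (X1) → no; 1× C (X3) → no; 1× O (X1) → no.
That gives 10 matching atoms.

10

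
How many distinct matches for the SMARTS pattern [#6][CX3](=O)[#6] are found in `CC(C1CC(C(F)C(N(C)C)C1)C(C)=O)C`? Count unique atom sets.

[#6][CX3](=O)[#6] is the SMARTS for a ketone: a carbonyl carbon (no H) flanked by two carbons.
Exactly one fragment in the molecule meets all constraints, giving 1 match.

1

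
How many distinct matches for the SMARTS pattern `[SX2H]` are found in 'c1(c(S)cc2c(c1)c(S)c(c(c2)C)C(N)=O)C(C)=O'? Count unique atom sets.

2

[SX2H] is the SMARTS for a thiol: an aliphatic sulfur with two connections, one being H.
The molecule carries 2 separate instances of a thiol (-SH) meeting every constraint; each maps to a distinct set of atoms, giving 2 matches.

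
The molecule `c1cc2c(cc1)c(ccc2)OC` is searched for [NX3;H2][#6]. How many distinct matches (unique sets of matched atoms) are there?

[NX3;H2][#6] is the SMARTS for a primary amine: a trivalent nitrogen with two H attached to carbon.
No fragment in the molecule satisfies every constraint, giving 0 matches.

0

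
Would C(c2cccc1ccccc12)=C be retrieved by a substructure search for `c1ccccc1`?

The pattern c1ccccc1 describes six aromatic carbons in a ring — a benzene ring.
The required atom environment is present in the molecule, so the pattern matches.

Yes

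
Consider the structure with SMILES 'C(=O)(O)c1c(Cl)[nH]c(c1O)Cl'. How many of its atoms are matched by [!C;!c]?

6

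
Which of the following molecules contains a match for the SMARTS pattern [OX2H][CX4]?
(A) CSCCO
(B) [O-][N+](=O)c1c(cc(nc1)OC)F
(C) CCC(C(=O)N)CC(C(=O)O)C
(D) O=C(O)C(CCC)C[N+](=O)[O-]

A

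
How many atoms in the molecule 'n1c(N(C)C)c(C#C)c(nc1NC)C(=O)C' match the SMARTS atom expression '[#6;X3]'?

5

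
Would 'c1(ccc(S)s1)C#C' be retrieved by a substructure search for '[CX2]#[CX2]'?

Yes

The pattern [CX2]#[CX2] describes a carbon-carbon triple bond — an alkyne.
The molecule carries an ethynyl group (-C#CH), whose atoms satisfy every constraint of the query, so the pattern matches.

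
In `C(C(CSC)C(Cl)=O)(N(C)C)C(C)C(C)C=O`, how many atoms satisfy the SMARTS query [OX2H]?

The query [OX2H] means: aliphatic oxygen with two connections, one of which is H — an -OH oxygen.
Check the 17 heavy atoms by environment: 1× C (H2, X4) → no; 4× C (H1, X4) → no; 5× C (H3, X4) → no; 1× N (H0, X3) → no; 1× C (H1, X3) → no; 2× O (H0, X1) → no; 1× S (H0, X2) → no; 1× C (H0, X3) → no; 1× Cl (H0, X1) → no.
No environment satisfies the query, so 0 matching atoms.

0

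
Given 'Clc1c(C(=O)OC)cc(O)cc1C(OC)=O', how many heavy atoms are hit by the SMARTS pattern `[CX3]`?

2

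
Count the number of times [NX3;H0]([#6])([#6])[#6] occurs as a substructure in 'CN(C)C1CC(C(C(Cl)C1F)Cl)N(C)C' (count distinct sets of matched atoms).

[NX3;H0]([#6])([#6])[#6] is the SMARTS for a tertiary amine: a trivalent nitrogen with no H, bonded to three carbons.
The molecule carries 2 separate instances of a dimethylamino group (-N(CH3)2) meeting every constraint; each maps to a distinct set of atoms, giving 2 matches.

2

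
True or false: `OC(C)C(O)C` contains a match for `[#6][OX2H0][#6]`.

The pattern [#6][OX2H0][#6] describes an aliphatic oxygen bridging two carbons with no H on the oxygen — an ether.
The closest candidate here is a hydroxyl group (-OH), but the oxygen has H1, not H0 bridging two carbons. No other fragment satisfies the full query, so there is no match.

False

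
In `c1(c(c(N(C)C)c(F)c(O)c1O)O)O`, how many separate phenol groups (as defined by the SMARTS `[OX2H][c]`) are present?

4

[OX2H][c] is the SMARTS for a phenol: a hydroxyl oxygen attached to an aromatic carbon.
The molecule carries 4 separate instances of a hydroxyl group (-OH) meeting every constraint; each maps to a distinct set of atoms, giving 4 matches.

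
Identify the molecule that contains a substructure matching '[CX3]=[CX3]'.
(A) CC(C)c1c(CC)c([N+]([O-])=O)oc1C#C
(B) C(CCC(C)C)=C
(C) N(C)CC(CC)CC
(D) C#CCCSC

B

[CX3]=[CX3] describes a non-aromatic C=C double bond between two sp2 carbons (an alkene).
(A) has an ethynyl group (-C#CH) but the C-C bond is a triple bond, not a double bond.
(B) contains a vinyl group (-CH=CH2), which satisfies every atom and bond constraint.
(C) has an ethyl group (-CH2CH3) but its C-C bond is a single bond between CX4 carbons, not CX3=CX3.
(D) has an ethynyl group (-C#CH) but the C-C bond is a triple bond, not a double bond.
So the answer is (B).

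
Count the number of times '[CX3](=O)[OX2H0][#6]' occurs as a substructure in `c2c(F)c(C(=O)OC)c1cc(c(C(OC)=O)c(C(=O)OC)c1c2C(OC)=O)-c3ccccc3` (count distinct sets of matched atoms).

[CX3](=O)[OX2H0][#6] is the SMARTS for an ester: a carbonyl carbon bonded to an oxygen that is itself bonded to carbon (no H on that O).
The molecule carries 4 separate instances of a methyl-ester group (-C(=O)OCH3) meeting every constraint; each maps to a distinct set of atoms, giving 4 matches.

4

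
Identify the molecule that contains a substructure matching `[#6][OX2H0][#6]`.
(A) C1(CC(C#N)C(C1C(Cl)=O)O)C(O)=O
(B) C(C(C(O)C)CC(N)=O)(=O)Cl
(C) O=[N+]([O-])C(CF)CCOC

C

[#6][OX2H0][#6] describes an aliphatic oxygen bridging two carbons with no H on the oxygen (an ether).
(A) has a hydroxyl group (-OH) but the oxygen has H1, not H0 bridging two carbons.
(B) has a hydroxyl group (-OH) but the oxygen has H1, not H0 bridging two carbons.
(C) contains a methoxy ether (-OCH3), which satisfies every atom and bond constraint.
So the answer is (C).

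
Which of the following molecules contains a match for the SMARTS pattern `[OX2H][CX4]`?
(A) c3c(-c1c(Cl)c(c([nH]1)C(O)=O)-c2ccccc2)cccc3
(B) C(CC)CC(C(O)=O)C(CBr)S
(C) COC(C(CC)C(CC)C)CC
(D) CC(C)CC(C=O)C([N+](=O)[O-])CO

[OX2H][CX4] describes a hydroxyl oxygen bound to an sp3 (X4) carbon (an aliphatic alcohol).
(A) has a carboxylic acid group (-C(=O)OH) but the -OH is on a CX3 carbonyl carbon, not a CX4 carbon.
(B) has a carboxylic acid group (-C(=O)OH) but the -OH is on a CX3 carbonyl carbon, not a CX4 carbon.
(C) has a methoxy ether (-OCH3) but the oxygen has H0 (ether), not H1.
(D) contains a hydroxyl group (-OH), which satisfies every atom and bond constraint.
So the answer is (D).

D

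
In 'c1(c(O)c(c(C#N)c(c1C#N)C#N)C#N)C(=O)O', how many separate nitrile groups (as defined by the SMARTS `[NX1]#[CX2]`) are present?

4

[NX1]#[CX2] is the SMARTS for a nitrile: a nitrogen triple-bonded to a two-connected carbon.
The molecule carries 4 separate instances of a nitrile (-C#N) meeting every constraint; each maps to a distinct set of atoms, giving 4 matches.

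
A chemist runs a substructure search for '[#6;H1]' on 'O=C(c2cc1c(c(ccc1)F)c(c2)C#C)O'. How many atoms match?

Check the 16 heavy atoms by environment: 5× c (aromatic, H0) → no; 5× c (aromatic, H1) → match; 2× C (H0) → no; 1× C (H1) → match; 1× F (H0) → no; 1× O (H0) → no; 1× O (H1) → no.
Summing the matching environments: 5 + 1 = 6 matching atoms.

6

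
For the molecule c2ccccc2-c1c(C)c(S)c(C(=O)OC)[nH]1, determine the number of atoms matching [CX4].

2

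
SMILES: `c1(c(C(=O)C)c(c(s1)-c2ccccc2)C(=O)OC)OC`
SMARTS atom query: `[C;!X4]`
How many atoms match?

2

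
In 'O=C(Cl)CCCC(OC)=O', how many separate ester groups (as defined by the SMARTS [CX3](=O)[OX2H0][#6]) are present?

1

[CX3](=O)[OX2H0][#6] is the SMARTS for an ester: a carbonyl carbon bonded to an oxygen that is itself bonded to carbon (no H on that O).
Exactly one fragment in the molecule meets all constraints, giving 1 match.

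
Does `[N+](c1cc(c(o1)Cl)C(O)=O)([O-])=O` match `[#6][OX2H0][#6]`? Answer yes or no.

No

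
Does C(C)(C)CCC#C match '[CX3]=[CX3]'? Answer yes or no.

No

The pattern [CX3]=[CX3] describes a non-aromatic C=C double bond between two sp2 carbons — an alkene.
The closest candidate here is an ethynyl group (-C#CH), but the C-C bond is a triple bond, not a double bond. No other fragment satisfies the full query, so there is no match.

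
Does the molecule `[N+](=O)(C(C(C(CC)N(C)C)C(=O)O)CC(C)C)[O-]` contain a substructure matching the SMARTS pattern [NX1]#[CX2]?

No

The pattern [NX1]#[CX2] describes a nitrogen triple-bonded to a two-connected carbon — a nitrile.
The closest candidate here is a nitro group (-[N+](=O)[O-]), but there is no C#N triple bond. No other fragment satisfies the full query, so there is no match.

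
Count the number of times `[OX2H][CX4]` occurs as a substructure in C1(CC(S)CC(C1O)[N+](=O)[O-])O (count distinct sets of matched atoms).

[OX2H][CX4] is the SMARTS for an aliphatic alcohol: a hydroxyl oxygen bound to an sp3 (X4) carbon.
The molecule carries 2 separate instances of a hydroxyl group (-OH) meeting every constraint; each maps to a distinct set of atoms, giving 2 matches.

2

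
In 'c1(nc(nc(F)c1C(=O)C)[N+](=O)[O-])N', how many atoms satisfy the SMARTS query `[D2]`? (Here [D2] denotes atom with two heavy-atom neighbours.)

The query [D2] means: atom with exactly two heavy-atom neighbours.
Check the 14 heavy atoms by environment: 2× n (aromatic, D2) → match; 4× c (aromatic, D3) → no; 1× N (charge +1, D3) → no; 1× O (charge -1, D1) → no; 2× O (D1) → no; 1× C (D3) → no; 1× C (D1) → no; 1× F (D1) → no; 1× N (D1) → no.
That gives 2 matching atoms.

2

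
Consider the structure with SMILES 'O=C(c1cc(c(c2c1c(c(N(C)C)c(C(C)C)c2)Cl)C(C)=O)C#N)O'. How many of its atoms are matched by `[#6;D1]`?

5

The query [#6;D1] means: carbon bonded to exactly one heavy atom.
Check the 25 heavy atoms by environment: 8× c (aromatic, D3) → no; 2× c (aromatic, D2) → no; 3× C (D3) → no; 3× O (D1) → no; 1× N (D3) → no; 5× C (D1) → match; 1× Cl (D1) → no; 1× C (D2) → no; 1× N (D1) → no.
That gives 5 matching atoms.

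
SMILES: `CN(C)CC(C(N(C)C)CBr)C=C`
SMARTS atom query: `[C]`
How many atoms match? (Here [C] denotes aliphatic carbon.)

10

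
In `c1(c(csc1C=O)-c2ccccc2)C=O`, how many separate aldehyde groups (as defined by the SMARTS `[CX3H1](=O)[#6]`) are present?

2

[CX3H1](=O)[#6] is the SMARTS for an aldehyde: an sp2 carbon with one H, double-bonded to O and single-bonded to carbon.
The molecule carries 2 separate instances of an aldehyde (-CHO) meeting every constraint; each maps to a distinct set of atoms, giving 2 matches.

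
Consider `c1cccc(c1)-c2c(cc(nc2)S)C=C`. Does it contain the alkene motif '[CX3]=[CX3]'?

Yes

The pattern [CX3]=[CX3] describes a non-aromatic C=C double bond between two sp2 carbons — an alkene.
The molecule carries a vinyl group (-CH=CH2), whose atoms satisfy every constraint of the query, so the pattern matches.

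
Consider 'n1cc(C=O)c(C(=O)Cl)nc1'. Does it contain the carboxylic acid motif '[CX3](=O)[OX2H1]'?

The pattern [CX3](=O)[OX2H1] describes an sp2 carbon double-bonded to O and single-bonded to an -OH oxygen — a carboxylic acid.
The closest candidate here is an aldehyde (-CHO), but there is no singly-bonded oxygen on the carbonyl carbon. No other fragment satisfies the full query, so there is no match.

No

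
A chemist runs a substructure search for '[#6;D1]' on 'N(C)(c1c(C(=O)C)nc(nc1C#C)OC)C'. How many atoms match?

5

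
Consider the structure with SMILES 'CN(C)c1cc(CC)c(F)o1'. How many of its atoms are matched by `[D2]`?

The query [D2] means: atom with exactly two heavy-atom neighbours.
Check the 11 heavy atoms by environment: 1× o (aromatic, D2) → match; 3× c (aromatic, D3) → no; 1× c (aromatic, D2) → match; 1× N (D3) → no; 3× C (D1) → no; 1× F (D1) → no; 1× C (D2) → match.
Summing the matching environments: 1 + 1 + 1 = 3 matching atoms.

3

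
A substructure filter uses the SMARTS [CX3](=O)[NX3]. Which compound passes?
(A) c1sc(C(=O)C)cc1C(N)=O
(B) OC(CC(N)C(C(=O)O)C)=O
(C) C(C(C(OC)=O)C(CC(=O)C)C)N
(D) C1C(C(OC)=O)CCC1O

[CX3](=O)[NX3] describes a carbonyl carbon bonded to a trivalent nitrogen (an amide).
(A) contains a primary amide (-C(=O)NH2), which satisfies every atom and bond constraint.
(B) has a carboxylic acid group (-C(=O)OH) but the carbonyl is bonded to O, not to an NX3 nitrogen.
(C) has a primary amino group (-NH2) but the -NH2 is not attached to a carbonyl carbon.
(D) has a methyl-ester group (-C(=O)OCH3) but the carbonyl is bonded to O, not to an NX3 nitrogen.
So the answer is (A).

A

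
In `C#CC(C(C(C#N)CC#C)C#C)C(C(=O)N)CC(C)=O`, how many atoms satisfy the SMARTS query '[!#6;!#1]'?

4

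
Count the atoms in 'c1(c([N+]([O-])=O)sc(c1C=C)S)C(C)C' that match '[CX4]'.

3

Check the 14 heavy atoms by environment: 1× s (aromatic, X2) → no; 4× c (aromatic, X3) → no; 3× C (X4) → match; 1× N (charge +1, X3) → no; 1× O (charge -1, X1) → no; 1× O (X1) → no; 2× C (X3) → no; 1× S (X2) → no.
That gives 3 matching atoms.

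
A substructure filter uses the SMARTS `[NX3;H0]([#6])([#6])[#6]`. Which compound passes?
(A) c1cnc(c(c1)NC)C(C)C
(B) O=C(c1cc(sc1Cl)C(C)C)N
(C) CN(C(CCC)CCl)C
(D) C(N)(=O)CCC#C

C

[NX3;H0]([#6])([#6])[#6] describes a trivalent nitrogen with no H, bonded to three carbons (a tertiary amine).
(A) has an N-methylamino group (-NHCH3) but the nitrogen still has one H (H1), not H0.
(B) has a primary amide (-C(=O)NH2) but the amide nitrogen has H2 and only one carbon neighbour.
(C) contains a dimethylamino group (-N(CH3)2), which satisfies every atom and bond constraint.
(D) has a primary amide (-C(=O)NH2) but the amide nitrogen has H2 and only one carbon neighbour.
So the answer is (C).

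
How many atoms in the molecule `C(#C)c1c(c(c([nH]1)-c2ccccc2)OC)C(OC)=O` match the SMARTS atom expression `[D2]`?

9

The query [D2] means: atom with exactly two heavy-atom neighbours.
Check the 19 heavy atoms by environment: 1× n (aromatic, D2) → match; 5× c (aromatic, D3) → no; 1× C (D2) → match; 3× C (D1) → no; 2× O (D2) → match; 5× c (aromatic, D2) → match; 1× C (D3) → no; 1× O (D1) → no.
Summing the matching environments: 1 + 1 + 2 + 5 = 9 matching atoms.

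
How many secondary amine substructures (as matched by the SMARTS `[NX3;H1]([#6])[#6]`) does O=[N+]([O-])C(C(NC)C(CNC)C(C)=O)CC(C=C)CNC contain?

[NX3;H1]([#6])[#6] is the SMARTS for a secondary amine: a trivalent nitrogen with one H, bonded to two carbons.
The molecule carries 3 separate instances of an N-methylamino group (-NHCH3) meeting every constraint; each maps to a distinct set of atoms, giving 3 matches.

3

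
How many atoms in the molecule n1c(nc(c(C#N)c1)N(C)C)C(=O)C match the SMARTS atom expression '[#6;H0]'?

5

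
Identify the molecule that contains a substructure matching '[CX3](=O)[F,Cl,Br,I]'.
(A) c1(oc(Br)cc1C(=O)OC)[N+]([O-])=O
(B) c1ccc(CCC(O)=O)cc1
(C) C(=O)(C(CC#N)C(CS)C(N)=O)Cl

C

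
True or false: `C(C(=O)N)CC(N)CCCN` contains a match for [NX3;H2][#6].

True

The pattern [NX3;H2][#6] describes a trivalent nitrogen with two H attached to carbon — a primary amine.
The molecule carries a primary amino group (-NH2), whose atoms satisfy every constraint of the query, so the pattern matches.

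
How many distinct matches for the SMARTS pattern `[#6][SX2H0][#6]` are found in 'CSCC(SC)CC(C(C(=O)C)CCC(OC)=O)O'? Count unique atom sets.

[#6][SX2H0][#6] is the SMARTS for a thioether: an aliphatic sulfur bridging two carbons with no H on the sulfur.
The molecule carries 2 separate instances of a methylthio ether (-SCH3) meeting every constraint; each maps to a distinct set of atoms, giving 2 matches.

2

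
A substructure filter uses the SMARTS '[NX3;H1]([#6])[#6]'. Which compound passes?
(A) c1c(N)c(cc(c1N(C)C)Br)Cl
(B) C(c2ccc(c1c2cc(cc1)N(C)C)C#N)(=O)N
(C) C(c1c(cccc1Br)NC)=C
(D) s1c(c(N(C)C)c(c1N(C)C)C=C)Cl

C

[NX3;H1]([#6])[#6] describes a trivalent nitrogen with one H, bonded to two carbons (a secondary amine).
(A) has a dimethylamino group (-N(CH3)2) but the nitrogen has H0, not H1.
(B) has a dimethylamino group (-N(CH3)2) but the nitrogen has H0, not H1.
(C) contains an N-methylamino group (-NHCH3), which satisfies every atom and bond constraint.
(D) has a dimethylamino group (-N(CH3)2) but the nitrogen has H0, not H1.
So the answer is (C).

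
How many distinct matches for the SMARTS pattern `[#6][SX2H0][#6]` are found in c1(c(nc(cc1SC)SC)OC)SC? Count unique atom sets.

3

[#6][SX2H0][#6] is the SMARTS for a thioether: an aliphatic sulfur bridging two carbons with no H on the sulfur.
The molecule carries 3 separate instances of a methylthio ether (-SCH3) meeting every constraint; each maps to a distinct set of atoms, giving 3 matches.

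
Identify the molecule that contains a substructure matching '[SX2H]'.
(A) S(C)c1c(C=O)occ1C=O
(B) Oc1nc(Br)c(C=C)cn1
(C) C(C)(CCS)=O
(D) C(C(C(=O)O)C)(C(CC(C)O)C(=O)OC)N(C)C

[SX2H] describes an aliphatic sulfur with two connections, one being H (a thiol).
(A) has a methylthio ether (-SCH3) but the sulfur has H0 (bonded to two carbons), not H1.
(B) has a hydroxyl group (-OH) but it is an -OH, not an -SH.
(C) contains a thiol (-SH), which satisfies every atom and bond constraint.
(D) has a hydroxyl group (-OH) but it is an -OH, not an -SH.
So the answer is (C).

C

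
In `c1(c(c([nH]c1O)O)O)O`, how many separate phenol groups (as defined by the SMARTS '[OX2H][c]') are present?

4

[OX2H][c] is the SMARTS for a phenol: a hydroxyl oxygen attached to an aromatic carbon.
The molecule carries 4 separate instances of a hydroxyl group (-OH) meeting every constraint; each maps to a distinct set of atoms, giving 4 matches.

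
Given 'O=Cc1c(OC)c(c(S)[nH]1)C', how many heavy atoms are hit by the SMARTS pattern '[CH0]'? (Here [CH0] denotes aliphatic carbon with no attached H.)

Check the 11 heavy atoms by environment: 1× n (aromatic, H1) → no; 4× c (aromatic, H0) → no; 2× C (H3) → no; 1× S (H1) → no; 1× C (H1) → no; 2× O (H0) → no.
No environment satisfies the query, so 0 matching atoms.

0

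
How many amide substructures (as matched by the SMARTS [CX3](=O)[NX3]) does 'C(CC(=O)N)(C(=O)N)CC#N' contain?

2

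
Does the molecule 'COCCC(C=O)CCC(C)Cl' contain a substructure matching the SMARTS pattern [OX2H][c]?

No

The pattern [OX2H][c] describes a hydroxyl oxygen attached to an aromatic carbon — a phenol.
The closest candidate here is a methoxy ether (-OCH3), but the oxygen has H0, not H1. No other fragment satisfies the full query, so there is no match.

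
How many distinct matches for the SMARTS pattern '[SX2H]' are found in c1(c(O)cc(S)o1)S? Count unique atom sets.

2

[SX2H] is the SMARTS for a thiol: an aliphatic sulfur with two connections, one being H.
The molecule carries 2 separate instances of a thiol (-SH) meeting every constraint; each maps to a distinct set of atoms, giving 2 matches.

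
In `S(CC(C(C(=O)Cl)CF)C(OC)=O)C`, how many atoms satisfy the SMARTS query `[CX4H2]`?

The query [CX4H2] means: sp3 carbon (X4) with exactly two hydrogens.
Check the 14 heavy atoms by environment: 2× C (H2, X4) → match; 2× C (H1, X4) → no; 2× C (H0, X3) → no; 2× O (H0, X1) → no; 1× O (H0, X2) → no; 2× C (H3, X4) → no; 1× Cl (H0, X1) → no; 1× S (H0, X2) → no; 1× F (H0, X1) → no.
That gives 2 matching atoms.

2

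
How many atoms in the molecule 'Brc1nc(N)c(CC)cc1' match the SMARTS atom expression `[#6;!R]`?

2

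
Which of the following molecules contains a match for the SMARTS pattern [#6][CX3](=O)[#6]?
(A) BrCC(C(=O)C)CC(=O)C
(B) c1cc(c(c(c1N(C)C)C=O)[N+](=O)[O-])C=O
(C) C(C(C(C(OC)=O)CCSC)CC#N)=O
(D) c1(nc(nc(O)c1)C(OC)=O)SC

A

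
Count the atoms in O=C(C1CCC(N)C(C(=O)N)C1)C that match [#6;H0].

The query [#6;H0] means: any carbon with no attached hydrogen.
Check the 13 heavy atoms by environment: 3× C (H2) → no; 3× C (H1) → no; 2× C (H0) → match; 2× O (H0) → no; 2× N (H2) → no; 1× C (H3) → no.
That gives 2 matching atoms.

2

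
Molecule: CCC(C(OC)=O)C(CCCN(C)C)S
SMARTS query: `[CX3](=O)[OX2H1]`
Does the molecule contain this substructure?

The pattern [CX3](=O)[OX2H1] describes an sp2 carbon double-bonded to O and single-bonded to an -OH oxygen — a carboxylic acid.
The closest candidate here is a methyl-ester group (-C(=O)OCH3), but the singly-bonded O has no H (OX2H0, not OX2H1). No other fragment satisfies the full query, so there is no match.

No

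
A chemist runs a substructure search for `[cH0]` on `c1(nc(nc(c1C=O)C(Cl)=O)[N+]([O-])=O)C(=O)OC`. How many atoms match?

4

The query [cH0] means: aromatic carbon with no attached hydrogen (substituted or ring-fusion).
Check the 18 heavy atoms by environment: 2× n (aromatic, H0) → no; 4× c (aromatic, H0) → match; 2× C (H0) → no; 5× O (H0) → no; 1× C (H3) → no; 1× Cl (H0) → no; 1× N (charge +1, H0) → no; 1× O (charge -1, H0) → no; 1× C (H1) → no.
That gives 4 matching atoms.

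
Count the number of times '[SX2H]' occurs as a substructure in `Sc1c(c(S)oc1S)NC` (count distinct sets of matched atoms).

3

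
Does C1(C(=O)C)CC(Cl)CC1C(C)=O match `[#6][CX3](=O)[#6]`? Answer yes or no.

The pattern [#6][CX3](=O)[#6] describes a carbonyl carbon (no H) flanked by two carbons — a ketone.
The molecule carries an acetyl/ketone group (-C(=O)CH3), whose atoms satisfy every constraint of the query, so the pattern matches.

Yes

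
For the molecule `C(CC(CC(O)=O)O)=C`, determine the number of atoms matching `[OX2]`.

2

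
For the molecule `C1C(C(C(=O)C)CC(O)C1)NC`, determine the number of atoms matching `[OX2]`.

1

The query [OX2] means: aliphatic oxygen with two total connections — ether, hydroxyl, or ester single-bond O.
Check the 12 heavy atoms by environment: 8× C (X4) → no; 1× C (X3) → no; 1× O (X1) → no; 1× N (X3) → no; 1× O (X2) → match.
That gives 1 matching atom.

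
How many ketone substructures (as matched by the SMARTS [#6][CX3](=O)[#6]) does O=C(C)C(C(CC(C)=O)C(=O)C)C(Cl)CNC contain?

[#6][CX3](=O)[#6] is the SMARTS for a ketone: a carbonyl carbon (no H) flanked by two carbons.
The molecule carries 3 separate instances of an acetyl/ketone group (-C(=O)CH3) meeting every constraint; each maps to a distinct set of atoms, giving 3 matches.

3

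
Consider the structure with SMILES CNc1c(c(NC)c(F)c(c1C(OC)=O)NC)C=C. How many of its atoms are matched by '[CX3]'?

The query [CX3] means: C with X3: aliphatic carbon with exactly 3 total connections.
Check the 19 heavy atoms by environment: 6× c (aromatic, X3) → no; 3× N (X3) → no; 4× C (X4) → no; 1× F (X1) → no; 3× C (X3) → match; 1× O (X1) → no; 1× O (X2) → no.
That gives 3 matching atoms.

3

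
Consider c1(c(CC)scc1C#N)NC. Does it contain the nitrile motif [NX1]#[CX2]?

Yes

The pattern [NX1]#[CX2] describes a nitrogen triple-bonded to a two-connected carbon — a nitrile.
The molecule carries a nitrile (-C#N), whose atoms satisfy every constraint of the query, so the pattern matches.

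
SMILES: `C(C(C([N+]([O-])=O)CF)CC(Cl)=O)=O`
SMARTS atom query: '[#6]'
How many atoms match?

6

The query [#6] means: #6 matches any atom with atomic number 6 (carbon, aromatic or aliphatic).
Check the 13 heavy atoms by environment: 6× C → match; 1× N (charge +1) → no; 1× O (charge -1) → no; 3× O → no; 1× Cl → no; 1× F → no.
That gives 6 matching atoms.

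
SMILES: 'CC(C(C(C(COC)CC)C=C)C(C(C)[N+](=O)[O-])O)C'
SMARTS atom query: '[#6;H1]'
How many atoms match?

The query [#6;H1] means: any carbon bearing exactly one hydrogen.
Check the 20 heavy atoms by environment: 5× C (H3) → no; 7× C (H1) → match; 3× C (H2) → no; 1× O (H1) → no; 1× N (charge +1, H0) → no; 1× O (charge -1, H0) → no; 2× O (H0) → no.
That gives 7 matching atoms.

7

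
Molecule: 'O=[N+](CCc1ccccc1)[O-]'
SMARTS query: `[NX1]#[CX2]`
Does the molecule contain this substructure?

The pattern [NX1]#[CX2] describes a nitrogen triple-bonded to a two-connected carbon — a nitrile.
The closest candidate here is a nitro group (-[N+](=O)[O-]), but there is no C#N triple bond. No other fragment satisfies the full query, so there is no match.

No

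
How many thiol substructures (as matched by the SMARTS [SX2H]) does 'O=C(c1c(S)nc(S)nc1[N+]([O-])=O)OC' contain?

[SX2H] is the SMARTS for a thiol: an aliphatic sulfur with two connections, one being H.
The molecule carries 2 separate instances of a thiol (-SH) meeting every constraint; each maps to a distinct set of atoms, giving 2 matches.

2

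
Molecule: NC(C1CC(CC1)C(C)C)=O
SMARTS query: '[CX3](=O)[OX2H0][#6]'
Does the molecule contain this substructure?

The pattern [CX3](=O)[OX2H0][#6] describes a carbonyl carbon bonded to an oxygen that is itself bonded to carbon (no H on that O) — an ester.
The closest candidate here is a primary amide (-C(=O)NH2), but the carbonyl is bonded to N, not to an O-C linkage. No other fragment satisfies the full query, so there is no match.

No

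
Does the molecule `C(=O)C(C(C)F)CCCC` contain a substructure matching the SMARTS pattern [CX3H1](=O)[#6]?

Yes

The pattern [CX3H1](=O)[#6] describes an sp2 carbon with one H, double-bonded to O and single-bonded to carbon — an aldehyde.
The molecule carries an aldehyde (-CHO), whose atoms satisfy every constraint of the query, so the pattern matches.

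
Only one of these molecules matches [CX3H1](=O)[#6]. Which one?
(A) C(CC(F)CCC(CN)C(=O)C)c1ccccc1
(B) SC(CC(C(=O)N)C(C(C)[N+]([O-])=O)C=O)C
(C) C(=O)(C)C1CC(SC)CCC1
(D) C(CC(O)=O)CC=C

B

[CX3H1](=O)[#6] describes an sp2 carbon with one H, double-bonded to O and single-bonded to carbon (an aldehyde).
(A) has an acetyl/ketone group (-C(=O)CH3) but the carbonyl carbon has H0 (two carbon neighbours), not H1.
(B) contains an aldehyde (-CHO), which satisfies every atom and bond constraint.
(C) has an acetyl/ketone group (-C(=O)CH3) but the carbonyl carbon has H0 (two carbon neighbours), not H1.
(D) has a carboxylic acid group (-C(=O)OH) but the carbonyl carbon has H0 and is bonded to O, not H1.
So the answer is (B).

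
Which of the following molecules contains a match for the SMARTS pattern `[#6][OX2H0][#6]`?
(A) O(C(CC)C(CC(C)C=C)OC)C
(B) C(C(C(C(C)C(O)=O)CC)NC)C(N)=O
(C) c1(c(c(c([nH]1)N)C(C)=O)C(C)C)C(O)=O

A

[#6][OX2H0][#6] describes an aliphatic oxygen bridging two carbons with no H on the oxygen (an ether).
(A) contains a methoxy ether (-OCH3), which satisfies every atom and bond constraint.
(B) has a carboxylic acid group (-C(=O)OH) but the -OH oxygen has H1; the =O is OX1, not OX2.
(C) has a carboxylic acid group (-C(=O)OH) but the -OH oxygen has H1; the =O is OX1, not OX2.
So the answer is (A).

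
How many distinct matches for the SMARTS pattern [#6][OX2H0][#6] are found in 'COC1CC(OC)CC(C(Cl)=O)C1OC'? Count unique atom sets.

[#6][OX2H0][#6] is the SMARTS for an ether: an aliphatic oxygen bridging two carbons with no H on the oxygen.
The molecule carries 3 separate instances of a methoxy ether (-OCH3) meeting every constraint; each maps to a distinct set of atoms, giving 3 matches.

3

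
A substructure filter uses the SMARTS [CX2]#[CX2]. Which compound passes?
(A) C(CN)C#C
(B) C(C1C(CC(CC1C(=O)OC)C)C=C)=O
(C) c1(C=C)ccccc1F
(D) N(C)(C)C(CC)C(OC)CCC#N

[CX2]#[CX2] describes a carbon-carbon triple bond (an alkyne).
(A) contains an ethynyl group (-C#CH), which satisfies every atom and bond constraint.
(B) has a vinyl group (-CH=CH2) but the C=C is a double bond; both carbons are CX3, not CX2.
(C) has a vinyl group (-CH=CH2) but the C=C is a double bond; both carbons are CX3, not CX2.
(D) has a nitrile (-C#N) but the triple bond is C#N, not C#C.
So the answer is (A).

A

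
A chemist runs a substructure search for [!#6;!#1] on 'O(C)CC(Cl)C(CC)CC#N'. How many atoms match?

3

The query [!#6;!#1] means: not carbon and not hydrogen — any heteroatom.
Check the 11 heavy atoms by environment: 8× C → no; 1× O → match; 1× Cl → match; 1× N → match.
Summing the matching environments: 1 + 1 + 1 = 3 matching atoms.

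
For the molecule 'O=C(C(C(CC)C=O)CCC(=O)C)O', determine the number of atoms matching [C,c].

10

The query [C,c] means: comma = OR; matches aliphatic or aromatic carbon — same as #6.
Check the 14 heavy atoms by environment: 10× C → match; 4× O → no.
That gives 10 matching atoms.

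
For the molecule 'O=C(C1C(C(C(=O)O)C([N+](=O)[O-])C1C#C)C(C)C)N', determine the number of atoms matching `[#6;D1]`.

3

Check the 19 heavy atoms by environment: 8× C (D3) → no; 1× N (charge +1, D3) → no; 1× O (charge -1, D1) → no; 4× O (D1) → no; 1× N (D1) → no; 3× C (D1) → match; 1× C (D2) → no.
That gives 3 matching atoms.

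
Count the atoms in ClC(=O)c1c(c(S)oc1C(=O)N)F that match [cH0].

The query [cH0] means: aromatic carbon with no attached hydrogen (substituted or ring-fusion).
Check the 13 heavy atoms by environment: 1× o (aromatic, H0) → no; 4× c (aromatic, H0) → match; 1× F (H0) → no; 2× C (H0) → no; 2× O (H0) → no; 1× Cl (H0) → no; 1× N (H2) → no; 1× S (H1) → no.
That gives 4 matching atoms.

4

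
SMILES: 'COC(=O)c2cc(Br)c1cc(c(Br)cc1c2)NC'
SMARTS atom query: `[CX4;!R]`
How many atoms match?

The query [CX4;!R] means: aliphatic carbon with four total connections, not in a ring.
Check the 18 heavy atoms by environment: 10× c (aromatic, X3, in 6-ring) → no; 2× Br (X1, acyclic) → no; 1× N (X3, acyclic) → no; 2× C (X4, acyclic) → match; 1× C (X3, acyclic) → no; 1× O (X1, acyclic) → no; 1× O (X2, acyclic) → no.
That gives 2 matching atoms.

2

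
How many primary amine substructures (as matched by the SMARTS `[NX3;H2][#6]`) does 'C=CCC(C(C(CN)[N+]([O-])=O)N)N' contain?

3

[NX3;H2][#6] is the SMARTS for a primary amine: a trivalent nitrogen with two H attached to carbon.
The molecule carries 3 separate instances of a primary amino group (-NH2) meeting every constraint; each maps to a distinct set of atoms, giving 3 matches.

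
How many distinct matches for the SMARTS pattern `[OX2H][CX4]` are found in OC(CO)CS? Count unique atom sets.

2

[OX2H][CX4] is the SMARTS for an aliphatic alcohol: a hydroxyl oxygen bound to an sp3 (X4) carbon.
The molecule carries 2 separate instances of a hydroxyl group (-OH) meeting every constraint; each maps to a distinct set of atoms, giving 2 matches.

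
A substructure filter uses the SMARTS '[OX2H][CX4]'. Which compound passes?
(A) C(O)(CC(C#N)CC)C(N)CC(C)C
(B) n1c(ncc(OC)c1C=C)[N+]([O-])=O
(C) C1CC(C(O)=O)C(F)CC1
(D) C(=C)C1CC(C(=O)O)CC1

A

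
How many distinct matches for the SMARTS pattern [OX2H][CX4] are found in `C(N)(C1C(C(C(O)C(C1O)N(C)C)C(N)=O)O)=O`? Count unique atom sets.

3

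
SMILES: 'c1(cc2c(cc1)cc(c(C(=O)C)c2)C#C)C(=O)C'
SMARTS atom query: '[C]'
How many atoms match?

6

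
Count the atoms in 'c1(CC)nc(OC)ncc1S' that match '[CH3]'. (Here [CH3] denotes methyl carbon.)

2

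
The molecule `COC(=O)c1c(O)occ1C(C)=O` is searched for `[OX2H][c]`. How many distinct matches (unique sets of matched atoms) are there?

1

[OX2H][c] is the SMARTS for a phenol: a hydroxyl oxygen attached to an aromatic carbon.
Exactly one fragment in the molecule meets all constraints, giving 1 match.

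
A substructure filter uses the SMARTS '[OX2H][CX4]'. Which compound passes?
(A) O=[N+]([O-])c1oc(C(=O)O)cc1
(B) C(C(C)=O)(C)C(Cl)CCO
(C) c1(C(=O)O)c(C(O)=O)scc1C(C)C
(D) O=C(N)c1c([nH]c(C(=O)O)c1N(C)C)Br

B

[OX2H][CX4] describes a hydroxyl oxygen bound to an sp3 (X4) carbon (an aliphatic alcohol).
(A) has a carboxylic acid group (-C(=O)OH) but the -OH is on a CX3 carbonyl carbon, not a CX4 carbon.
(B) contains a hydroxyl group (-OH), which satisfies every atom and bond constraint.
(C) has a carboxylic acid group (-C(=O)OH) but the -OH is on a CX3 carbonyl carbon, not a CX4 carbon.
(D) has a carboxylic acid group (-C(=O)OH) but the -OH is on a CX3 carbonyl carbon, not a CX4 carbon.
So the answer is (B).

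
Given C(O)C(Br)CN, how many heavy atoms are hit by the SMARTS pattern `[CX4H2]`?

2

The query [CX4H2] means: sp3 carbon (X4) with exactly two hydrogens.
Check the 6 heavy atoms by environment: 2× C (H2, X4) → match; 1× C (H1, X4) → no; 1× Br (H0, X1) → no; 1× O (H1, X2) → no; 1× N (H2, X3) → no.
That gives 2 matching atoms.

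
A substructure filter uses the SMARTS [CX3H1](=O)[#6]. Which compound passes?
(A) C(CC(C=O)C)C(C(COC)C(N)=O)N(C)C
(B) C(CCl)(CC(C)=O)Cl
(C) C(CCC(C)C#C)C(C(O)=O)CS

A

[CX3H1](=O)[#6] describes an sp2 carbon with one H, double-bonded to O and single-bonded to carbon (an aldehyde).
(A) contains an aldehyde (-CHO), which satisfies every atom and bond constraint.
(B) has an acetyl/ketone group (-C(=O)CH3) but the carbonyl carbon has H0 (two carbon neighbours), not H1.
(C) has a carboxylic acid group (-C(=O)OH) but the carbonyl carbon has H0 and is bonded to O, not H1.
So the answer is (A).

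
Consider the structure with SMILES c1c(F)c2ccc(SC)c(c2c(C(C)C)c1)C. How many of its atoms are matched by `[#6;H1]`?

The query [#6;H1] means: any carbon bearing exactly one hydrogen.
Check the 17 heavy atoms by environment: 6× c (aromatic, H0) → no; 4× c (aromatic, H1) → match; 1× S (H0) → no; 4× C (H3) → no; 1× F (H0) → no; 1× C (H1) → match.
Summing the matching environments: 4 + 1 = 5 matching atoms.

5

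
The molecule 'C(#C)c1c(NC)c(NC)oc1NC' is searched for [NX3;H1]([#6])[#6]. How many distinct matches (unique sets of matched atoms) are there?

3

[NX3;H1]([#6])[#6] is the SMARTS for a secondary amine: a trivalent nitrogen with one H, bonded to two carbons.
The molecule carries 3 separate instances of an N-methylamino group (-NHCH3) meeting every constraint; each maps to a distinct set of atoms, giving 3 matches.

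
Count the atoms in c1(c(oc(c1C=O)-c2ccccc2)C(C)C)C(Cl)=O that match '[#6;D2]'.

6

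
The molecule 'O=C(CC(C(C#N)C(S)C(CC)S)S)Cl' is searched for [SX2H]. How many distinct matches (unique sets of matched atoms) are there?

[SX2H] is the SMARTS for a thiol: an aliphatic sulfur with two connections, one being H.
The molecule carries 3 separate instances of a thiol (-SH) meeting every constraint; each maps to a distinct set of atoms, giving 3 matches.

3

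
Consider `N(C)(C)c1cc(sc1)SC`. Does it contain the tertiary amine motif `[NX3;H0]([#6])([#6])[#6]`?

Yes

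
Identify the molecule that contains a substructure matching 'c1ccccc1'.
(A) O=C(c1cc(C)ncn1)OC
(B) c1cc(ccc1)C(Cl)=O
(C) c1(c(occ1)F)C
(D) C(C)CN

B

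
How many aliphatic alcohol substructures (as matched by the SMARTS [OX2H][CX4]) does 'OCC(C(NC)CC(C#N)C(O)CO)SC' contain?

3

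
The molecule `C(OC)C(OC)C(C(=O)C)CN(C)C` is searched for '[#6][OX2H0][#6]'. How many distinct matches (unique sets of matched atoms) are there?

2

[#6][OX2H0][#6] is the SMARTS for an ether: an aliphatic oxygen bridging two carbons with no H on the oxygen.
The molecule carries 2 separate instances of a methoxy ether (-OCH3) meeting every constraint; each maps to a distinct set of atoms, giving 2 matches.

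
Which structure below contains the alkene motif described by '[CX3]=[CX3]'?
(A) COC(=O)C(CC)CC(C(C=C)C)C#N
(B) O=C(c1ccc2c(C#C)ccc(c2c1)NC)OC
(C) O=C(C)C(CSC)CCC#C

[CX3]=[CX3] describes a non-aromatic C=C double bond between two sp2 carbons (an alkene).
(A) contains a vinyl group (-CH=CH2), which satisfies every atom and bond constraint.
(B) has an ethynyl group (-C#CH) but the C-C bond is a triple bond, not a double bond.
(C) has an ethynyl group (-C#CH) but the C-C bond is a triple bond, not a double bond.
So the answer is (A).

A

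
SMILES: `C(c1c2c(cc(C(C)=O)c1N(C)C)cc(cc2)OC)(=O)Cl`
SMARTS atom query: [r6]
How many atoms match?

10

Check the 21 heavy atoms by environment: 10× c (aromatic, in 6-ring) → match; 3× O (acyclic) → no; 6× C (acyclic) → no; 1× Cl (acyclic) → no; 1× N (acyclic) → no.
That gives 10 matching atoms.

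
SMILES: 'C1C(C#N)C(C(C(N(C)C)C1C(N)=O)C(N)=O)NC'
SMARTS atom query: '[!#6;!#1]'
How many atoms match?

7

The query [!#6;!#1] means: not carbon and not hydrogen — any heteroatom.
Check the 19 heavy atoms by environment: 12× C → no; 2× O → match; 5× N → match.
Summing the matching environments: 2 + 5 = 7 matching atoms.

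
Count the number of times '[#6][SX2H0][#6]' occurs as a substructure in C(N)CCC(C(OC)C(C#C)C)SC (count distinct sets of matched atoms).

[#6][SX2H0][#6] is the SMARTS for a thioether: an aliphatic sulfur bridging two carbons with no H on the sulfur.
Exactly one fragment in the molecule meets all constraints, giving 1 match.

1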